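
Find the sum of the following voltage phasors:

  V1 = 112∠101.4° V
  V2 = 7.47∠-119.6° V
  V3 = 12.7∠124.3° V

Step 1 — Convert each phasor to rectangular form:
  V1 = 112·(cos(101.4°) + j·sin(101.4°)) = -22.14 + j109.8 V
  V2 = 7.47·(cos(-119.6°) + j·sin(-119.6°)) = -3.69 - j6.495 V
  V3 = 12.7·(cos(124.3°) + j·sin(124.3°)) = -7.157 + j10.49 V
Step 2 — Sum components: V_total = -32.98 + j113.8 V.
Step 3 — Convert to polar: |V_total| = 118.5 V, ∠V_total = 106.2°.

V_total = 118.5∠106.2° V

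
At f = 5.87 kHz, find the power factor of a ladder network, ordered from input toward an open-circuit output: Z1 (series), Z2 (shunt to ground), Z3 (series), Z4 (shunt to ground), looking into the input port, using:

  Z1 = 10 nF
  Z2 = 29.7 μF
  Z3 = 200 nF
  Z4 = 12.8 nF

Step 1 — Angular frequency: ω = 2π·f = 2π·5870 = 3.688e+04 rad/s.
Step 2 — Component impedances:
  Z1: Z = 1/(jωC) = -j/(ω·C) = 0 - j2711 Ω
  Z2: Z = 1/(jωC) = -j/(ω·C) = 0 - j0.9129 Ω
  Z3: Z = 1/(jωC) = -j/(ω·C) = 0 - j135.6 Ω
  Z4: Z = 1/(jωC) = -j/(ω·C) = 0 - j2118 Ω
Step 3 — Ladder network (open output): work backward from the far end, alternating series and parallel combinations. Z_in = 0 - j2712 Ω = 2712∠-90.0° Ω.
Step 4 — Power factor: PF = cos(φ) = Re(Z)/|Z| = 0/2712 = 0.
Step 5 — Type: Im(Z) = -2712 ⇒ leading (phase φ = -90.0°).

PF = 0 (leading, φ = -90.0°)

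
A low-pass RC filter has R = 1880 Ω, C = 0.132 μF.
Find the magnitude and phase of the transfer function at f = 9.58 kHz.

Step 1 — Angular frequency: ω = 2π·9580 = 6.019e+04 rad/s.
Step 2 — Transfer function: H(jω) = 1/(1 + jωRC).
Step 3 — Denominator: 1 + jωRC = 1 + j·6.019e+04·1880·1.32e-07 = 1 + j14.94.
Step 4 — H = 0.004462 - j0.06665.
Step 5 — Magnitude: |H| = 0.0668 (-23.5 dB); phase: φ = -86.2°.

|H| = 0.0668 (-23.5 dB), φ = -86.2°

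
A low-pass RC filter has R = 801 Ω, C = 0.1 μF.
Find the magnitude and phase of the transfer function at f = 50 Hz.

Step 1 — Angular frequency: ω = 2π·50 = 314.2 rad/s.
Step 2 — Transfer function: H(jω) = 1/(1 + jωRC).
Step 3 — Denominator: 1 + jωRC = 1 + j·314.2·801·1e-07 = 1 + j0.02516.
Step 4 — H = 0.9994 - j0.02515.
Step 5 — Magnitude: |H| = 0.9997 (-0.0 dB); phase: φ = -1.4°.

|H| = 0.9997 (-0.0 dB), φ = -1.4°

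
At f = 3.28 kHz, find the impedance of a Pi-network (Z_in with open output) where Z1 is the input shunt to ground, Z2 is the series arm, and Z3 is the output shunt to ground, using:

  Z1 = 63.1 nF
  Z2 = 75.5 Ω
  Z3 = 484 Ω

Step 1 — Angular frequency: ω = 2π·f = 2π·3280 = 2.061e+04 rad/s.
Step 2 — Component impedances:
  Z1: Z = 1/(jωC) = -j/(ω·C) = 0 - j769 Ω
  Z2: Z = R = 75.5 Ω
  Z3: Z = R = 484 Ω
Step 3 — With open output, the series arm Z2 and the output shunt Z3 appear in series to ground: Z2 + Z3 = 559.5 Ω.
Step 4 — Parallel with input shunt Z1: Z_in = Z1 || (Z2 + Z3) = 365.8 - j266.2 Ω = 452.4∠-36.0° Ω.

Z = 365.8 - j266.2 Ω = 452.4∠-36.0° Ω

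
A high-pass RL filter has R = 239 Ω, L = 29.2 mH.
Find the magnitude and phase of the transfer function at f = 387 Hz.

Step 1 — Angular frequency: ω = 2π·387 = 2432 rad/s.
Step 2 — Transfer function: H(jω) = jωL/(R + jωL).
Step 3 — Numerator jωL = j·71; denominator R + jωL = 239 + j71.
Step 4 — H = 0.0811 + j0.273.
Step 5 — Magnitude: |H| = 0.2848 (-10.9 dB); phase: φ = 73.5°.

|H| = 0.2848 (-10.9 dB), φ = 73.5°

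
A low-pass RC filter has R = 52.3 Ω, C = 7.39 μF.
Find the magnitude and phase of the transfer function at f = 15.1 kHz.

Step 1 — Angular frequency: ω = 2π·1.51e+04 = 9.488e+04 rad/s.
Step 2 — Transfer function: H(jω) = 1/(1 + jωRC).
Step 3 — Denominator: 1 + jωRC = 1 + j·9.488e+04·52.3·7.39e-06 = 1 + j36.67.
Step 4 — H = 0.0007431 - j0.02725.
Step 5 — Magnitude: |H| = 0.02726 (-31.3 dB); phase: φ = -88.4°.

|H| = 0.02726 (-31.3 dB), φ = -88.4°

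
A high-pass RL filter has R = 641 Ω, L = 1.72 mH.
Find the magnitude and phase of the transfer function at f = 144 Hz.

Step 1 — Angular frequency: ω = 2π·144 = 904.8 rad/s.
Step 2 — Transfer function: H(jω) = jωL/(R + jωL).
Step 3 — Numerator jωL = j·1.556; denominator R + jωL = 641 + j1.556.
Step 4 — H = 5.894e-06 + j0.002428.
Step 5 — Magnitude: |H| = 0.002428 (-52.3 dB); phase: φ = 89.9°.

|H| = 0.002428 (-52.3 dB), φ = 89.9°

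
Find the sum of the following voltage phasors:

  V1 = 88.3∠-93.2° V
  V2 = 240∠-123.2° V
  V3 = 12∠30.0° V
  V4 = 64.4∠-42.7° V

Step 1 — Convert each phasor to rectangular form:
  V1 = 88.3·(cos(-93.2°) + j·sin(-93.2°)) = -4.929 - j88.16 V
  V2 = 240·(cos(-123.2°) + j·sin(-123.2°)) = -131.4 - j200.8 V
  V3 = 12·(cos(30.0°) + j·sin(30.0°)) = 10.39 + j6 V
  V4 = 64.4·(cos(-42.7°) + j·sin(-42.7°)) = 47.33 - j43.67 V
Step 2 — Sum components: V_total = -78.62 - j326.7 V.
Step 3 — Convert to polar: |V_total| = 336 V, ∠V_total = -103.5°.

V_total = 336∠-103.5° V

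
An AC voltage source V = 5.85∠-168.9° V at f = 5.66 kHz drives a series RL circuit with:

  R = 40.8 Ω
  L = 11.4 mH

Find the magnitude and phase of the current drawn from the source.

Step 1 — Angular frequency: ω = 2π·f = 2π·5660 = 3.556e+04 rad/s.
Step 2 — Component impedances:
  R: Z = R = 40.8 Ω
  L: Z = jωL = j·3.556e+04·0.0114 = 0 + j405.4 Ω
Step 3 — Series combination: Z_total = R + L = 40.8 + j405.4 Ω = 407.5∠84.3° Ω.
Step 4 — Source phasor: V = 5.85∠-168.9° V = -5.741 - j1.126 V.
Step 5 — Ohm's law: I = V / Z_total = (-5.741 - j1.126) / (40.8 + j405.4) = -0.004161 + j0.01374 A.
Step 6 — Convert to polar: |I| = 0.01436 A, ∠I = 106.8°.

I = 0.01436∠106.8° A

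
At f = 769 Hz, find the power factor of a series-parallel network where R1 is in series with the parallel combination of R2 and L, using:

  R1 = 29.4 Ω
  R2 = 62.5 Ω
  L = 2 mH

Step 1 — Angular frequency: ω = 2π·f = 2π·769 = 4832 rad/s.
Step 2 — Component impedances:
  R1: Z = R = 29.4 Ω
  R2: Z = R = 62.5 Ω
  L: Z = jωL = j·4832·0.002 = 0 + j9.664 Ω
Step 3 — Parallel branch: R2 || L = 1/(1/R2 + 1/L) = 1.459 + j9.438 Ω.
Step 4 — Series with R1: Z_total = R1 + (R2 || L) = 30.86 + j9.438 Ω = 32.27∠17.0° Ω.
Step 5 — Power factor: PF = cos(φ) = Re(Z)/|Z| = 30.86/32.27 = 0.9563.
Step 6 — Type: Im(Z) = 9.438 ⇒ lagging (phase φ = 17.0°).

PF = 0.9563 (lagging, φ = 17.0°)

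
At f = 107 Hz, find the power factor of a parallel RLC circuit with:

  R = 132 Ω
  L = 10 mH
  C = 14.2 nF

Step 1 — Angular frequency: ω = 2π·f = 2π·107 = 672.3 rad/s.
Step 2 — Component impedances:
  R: Z = R = 132 Ω
  L: Z = jωL = j·672.3·0.01 = 0 + j6.723 Ω
  C: Z = 1/(jωC) = -j/(ω·C) = 0 - j1.047e+05 Ω
Step 3 — Parallel combination: 1/Z_total = 1/R + 1/L + 1/C; Z_total = 0.3416 + j6.706 Ω = 6.715∠87.1° Ω.
Step 4 — Power factor: PF = cos(φ) = Re(Z)/|Z| = 0.3416/6.715 = 0.05087.
Step 5 — Type: Im(Z) = 6.706 ⇒ lagging (phase φ = 87.1°).

PF = 0.05087 (lagging, φ = 87.1°)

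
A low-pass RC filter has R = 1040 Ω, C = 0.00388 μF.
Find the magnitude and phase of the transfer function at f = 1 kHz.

Step 1 — Angular frequency: ω = 2π·1000 = 6283 rad/s.
Step 2 — Transfer function: H(jω) = 1/(1 + jωRC).
Step 3 — Denominator: 1 + jωRC = 1 + j·6283·1040·3.88e-09 = 1 + j0.02535.
Step 4 — H = 0.9994 - j0.02534.
Step 5 — Magnitude: |H| = 0.9997 (-0.0 dB); phase: φ = -1.5°.

|H| = 0.9997 (-0.0 dB), φ = -1.5°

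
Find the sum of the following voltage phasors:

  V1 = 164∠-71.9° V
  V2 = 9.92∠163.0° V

Step 1 — Convert each phasor to rectangular form:
  V1 = 164·(cos(-71.9°) + j·sin(-71.9°)) = 50.95 - j155.9 V
  V2 = 9.92·(cos(163.0°) + j·sin(163.0°)) = -9.487 + j2.9 V
Step 2 — Sum components: V_total = 41.46 - j153 V.
Step 3 — Convert to polar: |V_total| = 158.5 V, ∠V_total = -74.8°.

V_total = 158.5∠-74.8° V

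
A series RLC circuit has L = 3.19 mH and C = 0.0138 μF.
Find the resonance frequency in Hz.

Step 1 — Resonance condition Im(Z)=0 gives ω₀ = 1/√(LC).
Step 2 — ω₀ = 1/√(0.00319·1.38e-08) = 1.507e+05 rad/s.
Step 3 — f₀ = ω₀/(2π) = 2.399e+04 Hz.

f₀ = 2.399e+04 Hz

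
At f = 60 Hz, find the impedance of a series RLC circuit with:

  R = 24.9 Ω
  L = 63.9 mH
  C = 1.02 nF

Step 1 — Angular frequency: ω = 2π·f = 2π·60 = 377 rad/s.
Step 2 — Component impedances:
  R: Z = R = 24.9 Ω
  L: Z = jωL = j·377·0.0639 = 0 + j24.09 Ω
  C: Z = 1/(jωC) = -j/(ω·C) = 0 - j2.601e+06 Ω
Step 3 — Series combination: Z_total = R + L + C = 24.9 - j2.601e+06 Ω = 2.601e+06∠-90.0° Ω.

Z = 24.9 - j2.601e+06 Ω = 2.601e+06∠-90.0° Ω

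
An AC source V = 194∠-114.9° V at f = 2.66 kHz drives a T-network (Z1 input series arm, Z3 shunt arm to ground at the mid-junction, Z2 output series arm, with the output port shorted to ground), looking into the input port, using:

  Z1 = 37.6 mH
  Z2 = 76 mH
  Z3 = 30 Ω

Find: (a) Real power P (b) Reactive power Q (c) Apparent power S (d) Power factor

Step 1 — Angular frequency: ω = 2π·f = 2π·2660 = 1.671e+04 rad/s.
Step 2 — Component impedances:
  Z1: Z = jωL = j·1.671e+04·0.0376 = 0 + j628.4 Ω
  Z2: Z = jωL = j·1.671e+04·0.076 = 0 + j1270 Ω
  Z3: Z = R = 30 Ω
Step 3 — With the output port shorted to ground, the output series arm Z2 runs from the junction to ground; the shunt arm Z3 also runs from the junction to ground. They appear in parallel: Z3 || Z2 = 29.98 + j0.7081 Ω.
Step 4 — Series with input arm Z1: Z_in = Z1 + (Z3 || Z2) = 29.98 + j629.1 Ω = 629.8∠87.3° Ω.
Step 5 — Source phasor: V = 194∠-114.9° V = -81.68 - j176 V.
Step 6 — Current: I = V / Z = -0.2852 + j0.1162 A = 0.308∠157.8° A.
Step 7 — Complex power: S = V·I* = 2.845 + j59.69 VA.
Step 8 — Real power: P = Re(S) = 2.845 W.
Step 9 — Reactive power: Q = Im(S) = 59.69 VAR.
Step 10 — Apparent power: |S| = 59.75 VA.
Step 11 — Power factor: PF = P/|S| = 0.0476 (lagging).

(a) P = 2.845 W  (b) Q = 59.69 VAR  (c) S = 59.75 VA  (d) PF = 0.0476 (lagging)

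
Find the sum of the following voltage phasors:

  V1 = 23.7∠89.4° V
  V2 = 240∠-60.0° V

Step 1 — Convert each phasor to rectangular form:
  V1 = 23.7·(cos(89.4°) + j·sin(89.4°)) = 0.2482 + j23.7 V
  V2 = 240·(cos(-60.0°) + j·sin(-60.0°)) = 120 - j207.8 V
Step 2 — Sum components: V_total = 120.2 - j184.1 V.
Step 3 — Convert to polar: |V_total| = 219.9 V, ∠V_total = -56.9°.

V_total = 219.9∠-56.9° V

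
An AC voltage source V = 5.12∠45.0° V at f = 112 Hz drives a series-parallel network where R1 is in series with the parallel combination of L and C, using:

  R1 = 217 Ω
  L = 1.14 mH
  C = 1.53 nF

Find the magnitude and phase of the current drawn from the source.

Step 1 — Angular frequency: ω = 2π·f = 2π·112 = 703.7 rad/s.
Step 2 — Component impedances:
  R1: Z = R = 217 Ω
  L: Z = jωL = j·703.7·0.00114 = 0 + j0.8022 Ω
  C: Z = 1/(jωC) = -j/(ω·C) = 0 - j9.288e+05 Ω
Step 3 — Parallel branch: L || C = 1/(1/L + 1/C) = 0 + j0.8022 Ω.
Step 4 — Series with R1: Z_total = R1 + (L || C) = 217 + j0.8022 Ω = 217∠0.2° Ω.
Step 5 — Source phasor: V = 5.12∠45.0° V = 3.62 + j3.62 V.
Step 6 — Ohm's law: I = V / Z_total = (3.62 + j3.62) / (217 + j0.8022) = 0.01675 + j0.01662 A.
Step 7 — Convert to polar: |I| = 0.02359 A, ∠I = 44.8°.

I = 0.02359∠44.8° A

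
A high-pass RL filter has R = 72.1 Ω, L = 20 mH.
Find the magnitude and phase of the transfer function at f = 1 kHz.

Step 1 — Angular frequency: ω = 2π·1000 = 6283 rad/s.
Step 2 — Transfer function: H(jω) = jωL/(R + jωL).
Step 3 — Numerator jωL = j·125.7; denominator R + jωL = 72.1 + j125.7.
Step 4 — H = 0.7523 + j0.4317.
Step 5 — Magnitude: |H| = 0.8674 (-1.2 dB); phase: φ = 29.8°.

|H| = 0.8674 (-1.2 dB), φ = 29.8°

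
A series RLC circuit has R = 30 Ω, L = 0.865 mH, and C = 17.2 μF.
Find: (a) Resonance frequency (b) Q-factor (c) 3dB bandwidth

Step 1 — Resonance condition Im(Z)=0 gives ω₀ = 1/√(LC).
Step 2 — ω₀ = 1/√(0.000865·1.72e-05) = 8198 rad/s.
Step 3 — f₀ = ω₀/(2π) = 1305 Hz.
Step 4 — Series Q: Q = ω₀L/R = 8198·0.000865/30 = 0.2364.
Step 5 — 3dB bandwidth: Δω = ω₀/Q = 3.468e+04 rad/s; BW = Δω/(2π) = 5520 Hz.

(a) f₀ = 1305 Hz  (b) Q = 0.2364  (c) BW = 5520 Hz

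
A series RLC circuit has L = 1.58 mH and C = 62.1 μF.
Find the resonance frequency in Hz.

Step 1 — Resonance condition Im(Z)=0 gives ω₀ = 1/√(LC).
Step 2 — ω₀ = 1/√(0.00158·6.21e-05) = 3192 rad/s.
Step 3 — f₀ = ω₀/(2π) = 508.1 Hz.

f₀ = 508.1 Hz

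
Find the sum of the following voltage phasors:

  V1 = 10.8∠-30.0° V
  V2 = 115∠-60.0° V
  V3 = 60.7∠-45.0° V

Step 1 — Convert each phasor to rectangular form:
  V1 = 10.8·(cos(-30.0°) + j·sin(-30.0°)) = 9.353 - j5.4 V
  V2 = 115·(cos(-60.0°) + j·sin(-60.0°)) = 57.5 - j99.59 V
  V3 = 60.7·(cos(-45.0°) + j·sin(-45.0°)) = 42.92 - j42.92 V
Step 2 — Sum components: V_total = 109.8 - j147.9 V.
Step 3 — Convert to polar: |V_total| = 184.2 V, ∠V_total = -53.4°.

V_total = 184.2∠-53.4° V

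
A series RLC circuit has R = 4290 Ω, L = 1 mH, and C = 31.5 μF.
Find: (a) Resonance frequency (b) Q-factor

Step 1 — Resonance condition Im(Z)=0 gives ω₀ = 1/√(LC).
Step 2 — ω₀ = 1/√(0.001·3.15e-05) = 5634 rad/s.
Step 3 — f₀ = ω₀/(2π) = 896.7 Hz.
Step 4 — Series Q: Q = ω₀L/R = 5634·0.001/4290 = 0.001313.

(a) f₀ = 896.7 Hz  (b) Q = 0.001313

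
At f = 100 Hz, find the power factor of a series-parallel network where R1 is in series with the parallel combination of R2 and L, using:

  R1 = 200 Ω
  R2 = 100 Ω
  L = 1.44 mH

Step 1 — Angular frequency: ω = 2π·f = 2π·100 = 628.3 rad/s.
Step 2 — Component impedances:
  R1: Z = R = 200 Ω
  R2: Z = R = 100 Ω
  L: Z = jωL = j·628.3·0.00144 = 0 + j0.9048 Ω
Step 3 — Parallel branch: R2 || L = 1/(1/R2 + 1/L) = 0.008186 + j0.9047 Ω.
Step 4 — Series with R1: Z_total = R1 + (R2 || L) = 200 + j0.9047 Ω = 200∠0.3° Ω.
Step 5 — Power factor: PF = cos(φ) = Re(Z)/|Z| = 200/200 = 1.
Step 6 — Type: Im(Z) = 0.9047 ⇒ lagging (phase φ = 0.3°).

PF = 1 (lagging, φ = 0.3°)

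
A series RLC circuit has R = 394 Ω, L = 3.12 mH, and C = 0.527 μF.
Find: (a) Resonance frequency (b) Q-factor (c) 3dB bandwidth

Step 1 — Resonance: ω₀ = 1/√(LC) = 1/√(0.00312·5.27e-07) = 2.466e+04 rad/s.
Step 2 — f₀ = ω₀/(2π) = 3925 Hz.
Step 3 — Series Q: Q = ω₀L/R = 2.466e+04·0.00312/394 = 0.1953.
Step 4 — Bandwidth: Δω = ω₀/Q = 1.263e+05 rad/s; BW = Δω/(2π) = 2.01e+04 Hz.

(a) f₀ = 3925 Hz  (b) Q = 0.1953  (c) BW = 2.01e+04 Hz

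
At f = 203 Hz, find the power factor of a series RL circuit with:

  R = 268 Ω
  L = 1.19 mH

Step 1 — Angular frequency: ω = 2π·f = 2π·203 = 1275 rad/s.
Step 2 — Component impedances:
  R: Z = R = 268 Ω
  L: Z = jωL = j·1275·0.00119 = 0 + j1.518 Ω
Step 3 — Series combination: Z_total = R + L = 268 + j1.518 Ω = 268∠0.3° Ω.
Step 4 — Power factor: PF = cos(φ) = Re(Z)/|Z| = 268/268 = 1.
Step 5 — Type: Im(Z) = 1.518 ⇒ lagging (phase φ = 0.3°).

PF = 1 (lagging, φ = 0.3°)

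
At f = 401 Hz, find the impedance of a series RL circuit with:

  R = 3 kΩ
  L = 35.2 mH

Step 1 — Angular frequency: ω = 2π·f = 2π·401 = 2520 rad/s.
Step 2 — Component impedances:
  R: Z = R = 3000 Ω
  L: Z = jωL = j·2520·0.0352 = 0 + j88.69 Ω
Step 3 — Series combination: Z_total = R + L = 3000 + j88.69 Ω = 3001∠1.7° Ω.

Z = 3000 + j88.69 Ω = 3001∠1.7° Ω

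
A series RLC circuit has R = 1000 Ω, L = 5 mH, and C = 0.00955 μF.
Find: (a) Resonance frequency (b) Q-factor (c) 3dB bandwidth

Step 1 — Resonance condition Im(Z)=0 gives ω₀ = 1/√(LC).
Step 2 — ω₀ = 1/√(0.005·9.55e-09) = 1.447e+05 rad/s.
Step 3 — f₀ = ω₀/(2π) = 2.303e+04 Hz.
Step 4 — Series Q: Q = ω₀L/R = 1.447e+05·0.005/1000 = 0.7236.
Step 5 — 3dB bandwidth: Δω = ω₀/Q = 2e+05 rad/s; BW = Δω/(2π) = 3.183e+04 Hz.

(a) f₀ = 2.303e+04 Hz  (b) Q = 0.7236  (c) BW = 3.183e+04 Hz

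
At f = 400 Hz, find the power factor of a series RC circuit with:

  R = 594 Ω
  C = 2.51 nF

Step 1 — Angular frequency: ω = 2π·f = 2π·400 = 2513 rad/s.
Step 2 — Component impedances:
  R: Z = R = 594 Ω
  C: Z = 1/(jωC) = -j/(ω·C) = 0 - j1.585e+05 Ω
Step 3 — Series combination: Z_total = R + C = 594 - j1.585e+05 Ω = 1.585e+05∠-89.8° Ω.
Step 4 — Power factor: PF = cos(φ) = Re(Z)/|Z| = 594/1.5852e+05 = 0.003747.
Step 5 — Type: Im(Z) = -1.585e+05 ⇒ leading (phase φ = -89.8°).

PF = 0.003747 (leading, φ = -89.8°)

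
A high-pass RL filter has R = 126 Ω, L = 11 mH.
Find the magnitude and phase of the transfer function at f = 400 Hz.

Step 1 — Angular frequency: ω = 2π·400 = 2513 rad/s.
Step 2 — Transfer function: H(jω) = jωL/(R + jωL).
Step 3 — Numerator jωL = j·27.65; denominator R + jωL = 126 + j27.65.
Step 4 — H = 0.04593 + j0.2093.
Step 5 — Magnitude: |H| = 0.2143 (-13.4 dB); phase: φ = 77.6°.

|H| = 0.2143 (-13.4 dB), φ = 77.6°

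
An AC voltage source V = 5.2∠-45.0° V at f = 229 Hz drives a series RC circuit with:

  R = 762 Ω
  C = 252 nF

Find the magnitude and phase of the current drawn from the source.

Step 1 — Angular frequency: ω = 2π·f = 2π·229 = 1439 rad/s.
Step 2 — Component impedances:
  R: Z = R = 762 Ω
  C: Z = 1/(jωC) = -j/(ω·C) = 0 - j2758 Ω
Step 3 — Series combination: Z_total = R + C = 762 - j2758 Ω = 2861∠-74.6° Ω.
Step 4 — Source phasor: V = 5.2∠-45.0° V = 3.677 - j3.677 V.
Step 5 — Ohm's law: I = V / Z_total = (3.677 - j3.677) / (762 - j2758) = 0.001581 + j0.0008964 A.
Step 6 — Convert to polar: |I| = 0.001817 A, ∠I = 29.6°.

I = 0.001817∠29.6° A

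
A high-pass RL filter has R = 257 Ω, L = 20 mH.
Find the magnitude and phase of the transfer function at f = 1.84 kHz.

Step 1 — Angular frequency: ω = 2π·1840 = 1.156e+04 rad/s.
Step 2 — Transfer function: H(jω) = jωL/(R + jωL).
Step 3 — Numerator jωL = j·231.2; denominator R + jωL = 257 + j231.2.
Step 4 — H = 0.4473 + j0.4972.
Step 5 — Magnitude: |H| = 0.6688 (-3.5 dB); phase: φ = 48.0°.

|H| = 0.6688 (-3.5 dB), φ = 48.0°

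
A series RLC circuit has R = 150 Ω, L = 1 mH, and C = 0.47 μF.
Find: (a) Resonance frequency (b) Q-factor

Step 1 — Resonance condition Im(Z)=0 gives ω₀ = 1/√(LC).
Step 2 — ω₀ = 1/√(0.001·4.7e-07) = 4.613e+04 rad/s.
Step 3 — f₀ = ω₀/(2π) = 7341 Hz.
Step 4 — Series Q: Q = ω₀L/R = 4.613e+04·0.001/150 = 0.3075.

(a) f₀ = 7341 Hz  (b) Q = 0.3075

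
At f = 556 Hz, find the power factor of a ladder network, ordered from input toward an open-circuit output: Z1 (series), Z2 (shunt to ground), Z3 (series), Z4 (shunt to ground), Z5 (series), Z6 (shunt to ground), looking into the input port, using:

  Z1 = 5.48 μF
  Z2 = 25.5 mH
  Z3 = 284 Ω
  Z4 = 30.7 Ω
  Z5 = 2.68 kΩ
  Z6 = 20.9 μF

Step 1 — Angular frequency: ω = 2π·f = 2π·556 = 3493 rad/s.
Step 2 — Component impedances:
  Z1: Z = 1/(jωC) = -j/(ω·C) = 0 - j52.24 Ω
  Z2: Z = jωL = j·3493·0.0255 = 0 + j89.08 Ω
  Z3: Z = R = 284 Ω
  Z4: Z = R = 30.7 Ω
  Z5: Z = R = 2680 Ω
  Z6: Z = 1/(jωC) = -j/(ω·C) = 0 - j13.7 Ω
Step 3 — Ladder network (open output): work backward from the far end, alternating series and parallel combinations. Z_in = 23.37 + j30.23 Ω = 38.21∠52.3° Ω.
Step 4 — Power factor: PF = cos(φ) = Re(Z)/|Z| = 23.37/38.21 = 0.6116.
Step 5 — Type: Im(Z) = 30.23 ⇒ lagging (phase φ = 52.3°).

PF = 0.6116 (lagging, φ = 52.3°)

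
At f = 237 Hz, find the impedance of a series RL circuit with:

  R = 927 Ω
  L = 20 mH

Step 1 — Angular frequency: ω = 2π·f = 2π·237 = 1489 rad/s.
Step 2 — Component impedances:
  R: Z = R = 927 Ω
  L: Z = jωL = j·1489·0.02 = 0 + j29.78 Ω
Step 3 — Series combination: Z_total = R + L = 927 + j29.78 Ω = 927.5∠1.8° Ω.

Z = 927 + j29.78 Ω = 927.5∠1.8° Ω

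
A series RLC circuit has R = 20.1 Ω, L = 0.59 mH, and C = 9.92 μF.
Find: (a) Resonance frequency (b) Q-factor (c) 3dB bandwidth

Step 1 — Resonance condition Im(Z)=0 gives ω₀ = 1/√(LC).
Step 2 — ω₀ = 1/√(0.00059·9.92e-06) = 1.307e+04 rad/s.
Step 3 — f₀ = ω₀/(2π) = 2080 Hz.
Step 4 — Series Q: Q = ω₀L/R = 1.307e+04·0.00059/20.1 = 0.3837.
Step 5 — 3dB bandwidth: Δω = ω₀/Q = 3.407e+04 rad/s; BW = Δω/(2π) = 5422 Hz.

(a) f₀ = 2080 Hz  (b) Q = 0.3837  (c) BW = 5422 Hz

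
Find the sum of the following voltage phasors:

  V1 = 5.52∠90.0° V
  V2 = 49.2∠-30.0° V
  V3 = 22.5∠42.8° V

Step 1 — Convert each phasor to rectangular form:
  V1 = 5.52·(cos(90.0°) + j·sin(90.0°)) = 0 + j5.52 V
  V2 = 49.2·(cos(-30.0°) + j·sin(-30.0°)) = 42.61 - j24.6 V
  V3 = 22.5·(cos(42.8°) + j·sin(42.8°)) = 16.51 + j15.29 V
Step 2 — Sum components: V_total = 59.12 - j3.793 V.
Step 3 — Convert to polar: |V_total| = 59.24 V, ∠V_total = -3.7°.

V_total = 59.24∠-3.7° V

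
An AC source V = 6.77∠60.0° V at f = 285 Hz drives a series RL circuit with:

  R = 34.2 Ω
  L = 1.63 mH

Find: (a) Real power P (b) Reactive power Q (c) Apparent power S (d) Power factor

Step 1 — Angular frequency: ω = 2π·f = 2π·285 = 1791 rad/s.
Step 2 — Component impedances:
  R: Z = R = 34.2 Ω
  L: Z = jωL = j·1791·0.00163 = 0 + j2.919 Ω
Step 3 — Series combination: Z_total = R + L = 34.2 + j2.919 Ω = 34.32∠4.9° Ω.
Step 4 — Source phasor: V = 6.77∠60.0° V = 3.385 + j5.863 V.
Step 5 — Current: I = V / Z = 0.1128 + j0.1618 A = 0.1972∠55.1° A.
Step 6 — Complex power: S = V·I* = 1.33 + j0.1135 VA.
Step 7 — Real power: P = Re(S) = 1.33 W.
Step 8 — Reactive power: Q = Im(S) = 0.1135 VAR.
Step 9 — Apparent power: |S| = 1.335 VA.
Step 10 — Power factor: PF = P/|S| = 0.9964 (lagging).

(a) P = 1.33 W  (b) Q = 0.1135 VAR  (c) S = 1.335 VA  (d) PF = 0.9964 (lagging)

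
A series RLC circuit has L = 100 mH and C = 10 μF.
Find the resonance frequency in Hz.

Step 1 — Resonance condition Im(Z)=0 gives ω₀ = 1/√(LC).
Step 2 — ω₀ = 1/√(0.1·1e-05) = 1000 rad/s.
Step 3 — f₀ = ω₀/(2π) = 159.2 Hz.

f₀ = 159.2 Hz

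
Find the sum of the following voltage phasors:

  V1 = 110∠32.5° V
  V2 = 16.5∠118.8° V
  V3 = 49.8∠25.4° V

Step 1 — Convert each phasor to rectangular form:
  V1 = 110·(cos(32.5°) + j·sin(32.5°)) = 92.77 + j59.1 V
  V2 = 16.5·(cos(118.8°) + j·sin(118.8°)) = -7.949 + j14.46 V
  V3 = 49.8·(cos(25.4°) + j·sin(25.4°)) = 44.99 + j21.36 V
Step 2 — Sum components: V_total = 129.8 + j94.92 V.
Step 3 — Convert to polar: |V_total| = 160.8 V, ∠V_total = 36.2°.

V_total = 160.8∠36.2° V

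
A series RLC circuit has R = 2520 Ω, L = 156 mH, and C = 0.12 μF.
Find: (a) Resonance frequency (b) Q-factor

Step 1 — Resonance condition Im(Z)=0 gives ω₀ = 1/√(LC).
Step 2 — ω₀ = 1/√(0.156·1.2e-07) = 7309 rad/s.
Step 3 — f₀ = ω₀/(2π) = 1163 Hz.
Step 4 — Series Q: Q = ω₀L/R = 7309·0.156/2520 = 0.4525.

(a) f₀ = 1163 Hz  (b) Q = 0.4525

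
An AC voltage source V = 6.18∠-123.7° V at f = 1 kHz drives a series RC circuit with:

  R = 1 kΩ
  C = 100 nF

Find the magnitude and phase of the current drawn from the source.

Step 1 — Angular frequency: ω = 2π·f = 2π·1000 = 6283 rad/s.
Step 2 — Component impedances:
  R: Z = R = 1000 Ω
  C: Z = 1/(jωC) = -j/(ω·C) = 0 - j1592 Ω
Step 3 — Series combination: Z_total = R + C = 1000 - j1592 Ω = 1880∠-57.9° Ω.
Step 4 — Source phasor: V = 6.18∠-123.7° V = -3.429 - j5.141 V.
Step 5 — Ohm's law: I = V / Z_total = (-3.429 - j5.141) / (1000 - j1592) = 0.001346 - j0.003 A.
Step 6 — Convert to polar: |I| = 0.003288 A, ∠I = -65.8°.

I = 0.003288∠-65.8° A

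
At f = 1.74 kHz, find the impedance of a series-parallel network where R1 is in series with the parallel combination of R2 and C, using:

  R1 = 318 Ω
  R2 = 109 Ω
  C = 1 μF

Step 1 — Angular frequency: ω = 2π·f = 2π·1740 = 1.093e+04 rad/s.
Step 2 — Component impedances:
  R1: Z = R = 318 Ω
  R2: Z = R = 109 Ω
  C: Z = 1/(jωC) = -j/(ω·C) = 0 - j91.47 Ω
Step 3 — Parallel branch: R2 || C = 1/(1/R2 + 1/C) = 45.04 - j53.67 Ω.
Step 4 — Series with R1: Z_total = R1 + (R2 || C) = 363 - j53.67 Ω = 367∠-8.4° Ω.

Z = 363 - j53.67 Ω = 367∠-8.4° Ω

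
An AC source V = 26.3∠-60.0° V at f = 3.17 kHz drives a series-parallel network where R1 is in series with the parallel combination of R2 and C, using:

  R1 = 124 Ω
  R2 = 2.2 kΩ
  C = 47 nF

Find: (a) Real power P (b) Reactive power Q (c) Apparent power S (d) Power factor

Step 1 — Angular frequency: ω = 2π·f = 2π·3170 = 1.992e+04 rad/s.
Step 2 — Component impedances:
  R1: Z = R = 124 Ω
  R2: Z = R = 2200 Ω
  C: Z = 1/(jωC) = -j/(ω·C) = 0 - j1068 Ω
Step 3 — Parallel branch: R2 || C = 1/(1/R2 + 1/C) = 419.7 - j864.4 Ω.
Step 4 — Series with R1: Z_total = R1 + (R2 || C) = 543.7 - j864.4 Ω = 1021∠-57.8° Ω.
Step 5 — Source phasor: V = 26.3∠-60.0° V = 13.15 - j22.78 V.
Step 6 — Current: I = V / Z = 0.02574 - j0.0009752 A = 0.02575∠-2.2° A.
Step 7 — Complex power: S = V·I* = 0.3606 - j0.5733 VA.
Step 8 — Real power: P = Re(S) = 0.3606 W.
Step 9 — Reactive power: Q = Im(S) = -0.5733 VAR.
Step 10 — Apparent power: |S| = 0.6773 VA.
Step 11 — Power factor: PF = P/|S| = 0.5324 (leading).

(a) P = 0.3606 W  (b) Q = -0.5733 VAR  (c) S = 0.6773 VA  (d) PF = 0.5324 (leading)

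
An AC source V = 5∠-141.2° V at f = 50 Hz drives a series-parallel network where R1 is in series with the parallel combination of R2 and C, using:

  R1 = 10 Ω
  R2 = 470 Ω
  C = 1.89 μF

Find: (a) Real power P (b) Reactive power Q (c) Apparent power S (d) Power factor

Step 1 — Angular frequency: ω = 2π·f = 2π·50 = 314.2 rad/s.
Step 2 — Component impedances:
  R1: Z = R = 10 Ω
  R2: Z = R = 470 Ω
  C: Z = 1/(jωC) = -j/(ω·C) = 0 - j1684 Ω
Step 3 — Parallel branch: R2 || C = 1/(1/R2 + 1/C) = 436 - j121.7 Ω.
Step 4 — Series with R1: Z_total = R1 + (R2 || C) = 446 - j121.7 Ω = 462.3∠-15.3° Ω.
Step 5 — Source phasor: V = 5∠-141.2° V = -3.897 - j3.133 V.
Step 6 — Current: I = V / Z = -0.006347 - j0.008756 A = 0.01081∠-125.9° A.
Step 7 — Complex power: S = V·I* = 0.05217 - j0.01423 VA.
Step 8 — Real power: P = Re(S) = 0.05217 W.
Step 9 — Reactive power: Q = Im(S) = -0.01423 VAR.
Step 10 — Apparent power: |S| = 0.05407 VA.
Step 11 — Power factor: PF = P/|S| = 0.9647 (leading).

(a) P = 0.05217 W  (b) Q = -0.01423 VAR  (c) S = 0.05407 VA  (d) PF = 0.9647 (leading)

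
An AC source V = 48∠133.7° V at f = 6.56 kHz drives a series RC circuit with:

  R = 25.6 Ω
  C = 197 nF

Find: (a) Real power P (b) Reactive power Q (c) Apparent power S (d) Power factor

Step 1 — Angular frequency: ω = 2π·f = 2π·6560 = 4.122e+04 rad/s.
Step 2 — Component impedances:
  R: Z = R = 25.6 Ω
  C: Z = 1/(jωC) = -j/(ω·C) = 0 - j123.2 Ω
Step 3 — Series combination: Z_total = R + C = 25.6 - j123.2 Ω = 125.8∠-78.3° Ω.
Step 4 — Source phasor: V = 48∠133.7° V = -33.16 + j34.7 V.
Step 5 — Current: I = V / Z = -0.3238 - j0.202 A = 0.3816∠-148.0° A.
Step 6 — Complex power: S = V·I* = 3.728 - j17.93 VA.
Step 7 — Real power: P = Re(S) = 3.728 W.
Step 8 — Reactive power: Q = Im(S) = -17.93 VAR.
Step 9 — Apparent power: |S| = 18.32 VA.
Step 10 — Power factor: PF = P/|S| = 0.2035 (leading).

(a) P = 3.728 W  (b) Q = -17.93 VAR  (c) S = 18.32 VA  (d) PF = 0.2035 (leading)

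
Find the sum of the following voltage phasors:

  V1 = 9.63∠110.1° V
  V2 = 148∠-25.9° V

Step 1 — Convert each phasor to rectangular form:
  V1 = 9.63·(cos(110.1°) + j·sin(110.1°)) = -3.309 + j9.043 V
  V2 = 148·(cos(-25.9°) + j·sin(-25.9°)) = 133.1 - j64.65 V
Step 2 — Sum components: V_total = 129.8 - j55.6 V.
Step 3 — Convert to polar: |V_total| = 141.2 V, ∠V_total = -23.2°.

V_total = 141.2∠-23.2° V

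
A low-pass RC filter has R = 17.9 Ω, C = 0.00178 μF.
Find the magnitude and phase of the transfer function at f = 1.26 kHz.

Step 1 — Angular frequency: ω = 2π·1260 = 7917 rad/s.
Step 2 — Transfer function: H(jω) = 1/(1 + jωRC).
Step 3 — Denominator: 1 + jωRC = 1 + j·7917·17.9·1.78e-09 = 1 + j0.0002522.
Step 4 — H = 1 - j0.0002522.
Step 5 — Magnitude: |H| = 1 (-0.0 dB); phase: φ = -0.0°.

|H| = 1 (-0.0 dB), φ = -0.0°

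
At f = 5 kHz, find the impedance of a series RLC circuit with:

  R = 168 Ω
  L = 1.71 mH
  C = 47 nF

Step 1 — Angular frequency: ω = 2π·f = 2π·5000 = 3.142e+04 rad/s.
Step 2 — Component impedances:
  R: Z = R = 168 Ω
  L: Z = jωL = j·3.142e+04·0.00171 = 0 + j53.72 Ω
  C: Z = 1/(jωC) = -j/(ω·C) = 0 - j677.3 Ω
Step 3 — Series combination: Z_total = R + L + C = 168 - j623.5 Ω = 645.8∠-74.9° Ω.

Z = 168 - j623.5 Ω = 645.8∠-74.9° Ω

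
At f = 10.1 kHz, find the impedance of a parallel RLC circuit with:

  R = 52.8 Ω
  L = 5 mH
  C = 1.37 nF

Step 1 — Angular frequency: ω = 2π·f = 2π·1.01e+04 = 6.346e+04 rad/s.
Step 2 — Component impedances:
  R: Z = R = 52.8 Ω
  L: Z = jωL = j·6.346e+04·0.005 = 0 + j317.3 Ω
  C: Z = 1/(jωC) = -j/(ω·C) = 0 - j1.15e+04 Ω
Step 3 — Parallel combination: 1/Z_total = 1/R + 1/L + 1/C; Z_total = 51.45 + j8.326 Ω = 52.12∠9.2° Ω.

Z = 51.45 + j8.326 Ω = 52.12∠9.2° Ω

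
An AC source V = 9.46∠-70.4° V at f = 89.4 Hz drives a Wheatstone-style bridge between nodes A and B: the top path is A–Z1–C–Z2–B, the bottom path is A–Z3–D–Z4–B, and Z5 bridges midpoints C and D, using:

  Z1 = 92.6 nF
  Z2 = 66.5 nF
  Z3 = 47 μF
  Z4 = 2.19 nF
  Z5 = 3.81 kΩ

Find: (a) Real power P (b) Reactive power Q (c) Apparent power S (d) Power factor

Step 1 — Angular frequency: ω = 2π·f = 2π·89.4 = 561.7 rad/s.
Step 2 — Component impedances:
  Z1: Z = 1/(jωC) = -j/(ω·C) = 0 - j1.923e+04 Ω
  Z2: Z = 1/(jωC) = -j/(ω·C) = 0 - j2.677e+04 Ω
  Z3: Z = 1/(jωC) = -j/(ω·C) = 0 - j37.88 Ω
  Z4: Z = 1/(jωC) = -j/(ω·C) = 0 - j8.129e+05 Ω
  Z5: Z = R = 3810 Ω
Step 3 — Bridge requires nodal analysis (the Z5 bridge couples midpoints C and D, so the two paths cannot be reduced to a simple series/parallel combination). Setting node B to ground and injecting 1 A at node A, the 3-node admittance system at A, C, D solves to V_A = Z_AB = 3417 - j2.665e+04 Ω = 2.686e+04∠-82.7° Ω.
Step 4 — Source phasor: V = 9.46∠-70.4° V = 3.173 - j8.912 V.
Step 5 — Current: I = V / Z = 0.0003441 + j7.498e-05 A = 0.0003521∠12.3° A.
Step 6 — Complex power: S = V·I* = 0.0004237 - j0.003304 VA.
Step 7 — Real power: P = Re(S) = 0.0004237 W.
Step 8 — Reactive power: Q = Im(S) = -0.003304 VAR.
Step 9 — Apparent power: |S| = 0.003331 VA.
Step 10 — Power factor: PF = P/|S| = 0.1272 (leading).

(a) P = 0.0004237 W  (b) Q = -0.003304 VAR  (c) S = 0.003331 VA  (d) PF = 0.1272 (leading)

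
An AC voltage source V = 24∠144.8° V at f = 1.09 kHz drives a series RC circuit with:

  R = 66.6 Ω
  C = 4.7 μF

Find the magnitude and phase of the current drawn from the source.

Step 1 — Angular frequency: ω = 2π·f = 2π·1090 = 6849 rad/s.
Step 2 — Component impedances:
  R: Z = R = 66.6 Ω
  C: Z = 1/(jωC) = -j/(ω·C) = 0 - j31.07 Ω
Step 3 — Series combination: Z_total = R + C = 66.6 - j31.07 Ω = 73.49∠-25.0° Ω.
Step 4 — Source phasor: V = 24∠144.8° V = -19.61 + j13.83 V.
Step 5 — Ohm's law: I = V / Z_total = (-19.61 + j13.83) / (66.6 - j31.07) = -0.3214 + j0.05779 A.
Step 6 — Convert to polar: |I| = 0.3266 A, ∠I = 169.8°.

I = 0.3266∠169.8° A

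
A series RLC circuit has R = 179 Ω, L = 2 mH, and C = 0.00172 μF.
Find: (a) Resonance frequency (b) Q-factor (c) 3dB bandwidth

Step 1 — Resonance: ω₀ = 1/√(LC) = 1/√(0.002·1.72e-09) = 5.392e+05 rad/s.
Step 2 — f₀ = ω₀/(2π) = 8.581e+04 Hz.
Step 3 — Series Q: Q = ω₀L/R = 5.392e+05·0.002/179 = 6.024.
Step 4 — Bandwidth: Δω = ω₀/Q = 8.95e+04 rad/s; BW = Δω/(2π) = 1.424e+04 Hz.

(a) f₀ = 8.581e+04 Hz  (b) Q = 6.024  (c) BW = 1.424e+04 Hz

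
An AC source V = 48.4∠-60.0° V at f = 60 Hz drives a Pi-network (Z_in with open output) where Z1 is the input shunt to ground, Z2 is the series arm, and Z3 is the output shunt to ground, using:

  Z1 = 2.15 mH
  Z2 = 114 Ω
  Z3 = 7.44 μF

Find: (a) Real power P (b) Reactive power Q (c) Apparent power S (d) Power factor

Step 1 — Angular frequency: ω = 2π·f = 2π·60 = 377 rad/s.
Step 2 — Component impedances:
  Z1: Z = jωL = j·377·0.00215 = 0 + j0.8105 Ω
  Z2: Z = R = 114 Ω
  Z3: Z = 1/(jωC) = -j/(ω·C) = 0 - j356.5 Ω
Step 3 — With open output, the series arm Z2 and the output shunt Z3 appear in series to ground: Z2 + Z3 = 114 - j356.5 Ω.
Step 4 — Parallel with input shunt Z1: Z_in = Z1 || (Z2 + Z3) = 0.0005367 + j0.8122 Ω = 0.8122∠90.0° Ω.
Step 5 — Source phasor: V = 48.4∠-60.0° V = 24.2 - j41.92 V.
Step 6 — Current: I = V / Z = -51.59 - j29.83 A = 59.59∠-150.0° A.
Step 7 — Complex power: S = V·I* = 1.906 + j2884 VA.
Step 8 — Real power: P = Re(S) = 1.906 W.
Step 9 — Reactive power: Q = Im(S) = 2884 VAR.
Step 10 — Apparent power: |S| = 2884 VA.
Step 11 — Power factor: PF = P/|S| = 0.0006609 (lagging).

(a) P = 1.906 W  (b) Q = 2884 VAR  (c) S = 2884 VA  (d) PF = 0.0006609 (lagging)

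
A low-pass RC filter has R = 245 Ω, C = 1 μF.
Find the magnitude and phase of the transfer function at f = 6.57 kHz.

Step 1 — Angular frequency: ω = 2π·6570 = 4.128e+04 rad/s.
Step 2 — Transfer function: H(jω) = 1/(1 + jωRC).
Step 3 — Denominator: 1 + jωRC = 1 + j·4.128e+04·245·1e-06 = 1 + j10.11.
Step 4 — H = 0.009682 - j0.09792.
Step 5 — Magnitude: |H| = 0.0984 (-20.1 dB); phase: φ = -84.4°.

|H| = 0.0984 (-20.1 dB), φ = -84.4°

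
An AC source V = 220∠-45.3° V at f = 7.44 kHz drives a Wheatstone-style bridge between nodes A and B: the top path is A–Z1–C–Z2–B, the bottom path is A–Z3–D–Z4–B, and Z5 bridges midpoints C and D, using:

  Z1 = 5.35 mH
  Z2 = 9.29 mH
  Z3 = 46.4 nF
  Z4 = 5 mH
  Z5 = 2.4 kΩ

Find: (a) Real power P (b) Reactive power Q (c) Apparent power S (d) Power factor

Step 1 — Angular frequency: ω = 2π·f = 2π·7440 = 4.675e+04 rad/s.
Step 2 — Component impedances:
  Z1: Z = jωL = j·4.675e+04·0.00535 = 0 + j250.1 Ω
  Z2: Z = jωL = j·4.675e+04·0.00929 = 0 + j434.3 Ω
  Z3: Z = 1/(jωC) = -j/(ω·C) = 0 - j461 Ω
  Z4: Z = jωL = j·4.675e+04·0.005 = 0 + j233.7 Ω
  Z5: Z = R = 2400 Ω
Step 3 — Bridge requires nodal analysis (the Z5 bridge couples midpoints C and D, so the two paths cannot be reduced to a simple series/parallel combination). Setting node B to ground and injecting 1 A at node A, the 3-node admittance system at A, C, D solves to V_A = Z_AB = 131.3 - j323.5 Ω = 349.1∠-67.9° Ω.
Step 4 — Source phasor: V = 220∠-45.3° V = 154.7 - j156.4 V.
Step 5 — Current: I = V / Z = 0.5818 + j0.2423 A = 0.6302∠22.6° A.
Step 6 — Complex power: S = V·I* = 52.14 - j128.5 VA.
Step 7 — Real power: P = Re(S) = 52.14 W.
Step 8 — Reactive power: Q = Im(S) = -128.5 VAR.
Step 9 — Apparent power: |S| = 138.6 VA.
Step 10 — Power factor: PF = P/|S| = 0.3761 (leading).

(a) P = 52.14 W  (b) Q = -128.5 VAR  (c) S = 138.6 VA  (d) PF = 0.3761 (leading)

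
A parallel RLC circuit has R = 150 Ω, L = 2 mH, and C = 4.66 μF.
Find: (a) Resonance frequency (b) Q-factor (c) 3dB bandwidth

Step 1 — Resonance: ω₀ = 1/√(LC) = 1/√(0.002·4.66e-06) = 1.036e+04 rad/s.
Step 2 — f₀ = ω₀/(2π) = 1649 Hz.
Step 3 — Parallel Q: Q = R/(ω₀L) = 150/(1.036e+04·0.002) = 7.241.
Step 4 — Bandwidth: Δω = ω₀/Q = 1431 rad/s; BW = Δω/(2π) = 227.7 Hz.

(a) f₀ = 1649 Hz  (b) Q = 7.241  (c) BW = 227.7 Hz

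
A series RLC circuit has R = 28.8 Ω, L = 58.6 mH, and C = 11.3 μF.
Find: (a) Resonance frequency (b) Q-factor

Step 1 — Resonance condition Im(Z)=0 gives ω₀ = 1/√(LC).
Step 2 — ω₀ = 1/√(0.0586·1.13e-05) = 1229 rad/s.
Step 3 — f₀ = ω₀/(2π) = 195.6 Hz.
Step 4 — Series Q: Q = ω₀L/R = 1229·0.0586/28.8 = 2.5.

(a) f₀ = 195.6 Hz  (b) Q = 2.5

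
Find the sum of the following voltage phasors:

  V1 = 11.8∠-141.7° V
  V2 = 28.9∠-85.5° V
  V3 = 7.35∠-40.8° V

Step 1 — Convert each phasor to rectangular form:
  V1 = 11.8·(cos(-141.7°) + j·sin(-141.7°)) = -9.26 - j7.313 V
  V2 = 28.9·(cos(-85.5°) + j·sin(-85.5°)) = 2.267 - j28.81 V
  V3 = 7.35·(cos(-40.8°) + j·sin(-40.8°)) = 5.564 - j4.803 V
Step 2 — Sum components: V_total = -1.429 - j40.93 V.
Step 3 — Convert to polar: |V_total| = 40.95 V, ∠V_total = -92.0°.

V_total = 40.95∠-92.0° V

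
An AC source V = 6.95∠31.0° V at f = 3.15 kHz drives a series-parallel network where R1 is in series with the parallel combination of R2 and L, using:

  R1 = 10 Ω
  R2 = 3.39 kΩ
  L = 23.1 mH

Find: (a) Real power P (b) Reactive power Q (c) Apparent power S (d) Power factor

Step 1 — Angular frequency: ω = 2π·f = 2π·3150 = 1.979e+04 rad/s.
Step 2 — Component impedances:
  R1: Z = R = 10 Ω
  R2: Z = R = 3390 Ω
  L: Z = jωL = j·1.979e+04·0.0231 = 0 + j457.2 Ω
Step 3 — Parallel branch: R2 || L = 1/(1/R2 + 1/L) = 60.56 + j449 Ω.
Step 4 — Series with R1: Z_total = R1 + (R2 || L) = 70.56 + j449 Ω = 454.5∠81.1° Ω.
Step 5 — Source phasor: V = 6.95∠31.0° V = 5.957 + j3.58 V.
Step 6 — Current: I = V / Z = 0.009814 - j0.01172 A = 0.01529∠-50.1° A.
Step 7 — Complex power: S = V·I* = 0.0165 + j0.105 VA.
Step 8 — Real power: P = Re(S) = 0.0165 W.
Step 9 — Reactive power: Q = Im(S) = 0.105 VAR.
Step 10 — Apparent power: |S| = 0.1063 VA.
Step 11 — Power factor: PF = P/|S| = 0.1552 (lagging).

(a) P = 0.0165 W  (b) Q = 0.105 VAR  (c) S = 0.1063 VA  (d) PF = 0.1552 (lagging)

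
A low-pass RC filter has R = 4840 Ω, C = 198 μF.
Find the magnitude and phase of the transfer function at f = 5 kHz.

Step 1 — Angular frequency: ω = 2π·5000 = 3.142e+04 rad/s.
Step 2 — Transfer function: H(jω) = 1/(1 + jωRC).
Step 3 — Denominator: 1 + jωRC = 1 + j·3.142e+04·4840·0.000198 = 1 + j3.011e+04.
Step 4 — H = 1.103e-09 - j3.322e-05.
Step 5 — Magnitude: |H| = 3.322e-05 (-89.6 dB); phase: φ = -90.0°.

|H| = 3.322e-05 (-89.6 dB), φ = -90.0°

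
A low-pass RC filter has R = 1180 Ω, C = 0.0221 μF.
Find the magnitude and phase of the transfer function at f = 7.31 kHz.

Step 1 — Angular frequency: ω = 2π·7310 = 4.593e+04 rad/s.
Step 2 — Transfer function: H(jω) = 1/(1 + jωRC).
Step 3 — Denominator: 1 + jωRC = 1 + j·4.593e+04·1180·2.21e-08 = 1 + j1.198.
Step 4 — H = 0.4107 - j0.492.
Step 5 — Magnitude: |H| = 0.6409 (-3.9 dB); phase: φ = -50.1°.

|H| = 0.6409 (-3.9 dB), φ = -50.1°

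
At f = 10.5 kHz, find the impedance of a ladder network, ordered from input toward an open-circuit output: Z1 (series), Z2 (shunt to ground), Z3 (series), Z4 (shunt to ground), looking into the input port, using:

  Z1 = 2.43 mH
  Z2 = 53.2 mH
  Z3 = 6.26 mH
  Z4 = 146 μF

Step 1 — Angular frequency: ω = 2π·f = 2π·1.05e+04 = 6.597e+04 rad/s.
Step 2 — Component impedances:
  Z1: Z = jωL = j·6.597e+04·0.00243 = 0 + j160.3 Ω
  Z2: Z = jωL = j·6.597e+04·0.0532 = 0 + j3510 Ω
  Z3: Z = jωL = j·6.597e+04·0.00626 = 0 + j413 Ω
  Z4: Z = 1/(jωC) = -j/(ω·C) = 0 - j0.1038 Ω
Step 3 — Ladder network (open output): work backward from the far end, alternating series and parallel combinations. Z_in = 0 + j529.7 Ω = 529.7∠90.0° Ω.

Z = 0 + j529.7 Ω = 529.7∠90.0° Ω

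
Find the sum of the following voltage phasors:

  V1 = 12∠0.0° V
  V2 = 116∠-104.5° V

Step 1 — Convert each phasor to rectangular form:
  V1 = 12·(cos(0.0°) + j·sin(0.0°)) = 12 V
  V2 = 116·(cos(-104.5°) + j·sin(-104.5°)) = -29.04 - j112.3 V
Step 2 — Sum components: V_total = -17.04 - j112.3 V.
Step 3 — Convert to polar: |V_total| = 113.6 V, ∠V_total = -98.6°.

V_total = 113.6∠-98.6° V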